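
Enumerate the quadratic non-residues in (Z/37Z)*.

Square k = 1,…,18 (k and 37−k give the same square):
1²=1, 2²=4, 3²=9, 4²=16, 5²=25, 6²=36, 7²≡12, 8²≡27, 9²≡7, 10²≡26, 11²≡10, 12²≡33, 13²≡21, 14²≡11, 15²≡3, 16²≡34, 17²≡30, 18²≡28 (mod 37).
The residues are {1, 3, 4, 7, 9, 10, 11, 12, 16, 21, 25, 26, 27, 28, 30, 33, 34, 36}; the non-residues are the remaining 18 nonzero classes.

2, 5, 6, 8, 13, 14, 15, 17, 18, 19, 20, 22, 23, 24, 29, 31, 32, 35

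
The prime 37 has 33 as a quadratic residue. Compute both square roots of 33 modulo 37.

37 ≡ 1 (mod 4), so we find a root by search.
Trying successive values, 12² = 144 ≡ 33 (mod 37). The other root is 37 − 12 = 25.

12, 25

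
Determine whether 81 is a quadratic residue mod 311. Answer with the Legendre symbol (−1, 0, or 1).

Reciprocity: 81 ≡ 1 and 311 ≡ 3 (mod 4), so (81/311) = +(311/81).
Reduce top mod 81: now compute (68/81).
Pull out 2^2: since 81 ≡ 1 (mod 8), (2/81) = +1, so (2/81)^2 = +1.
Reciprocity: 17 ≡ 1 and 81 ≡ 1 (mod 4), so (17/81) = +(81/17).
Reduce top mod 17: now compute (13/17).
Reciprocity: 13 ≡ 1 and 17 ≡ 1 (mod 4), so (13/17) = +(17/13).
Reduce top mod 13: now compute (4/13).
Pull out 2^2: since 13 ≡ 5 (mod 8), (2/13) = -1, so (2/13)^2 = +1.
Reached (1/13) = 1. Collecting the sign flips along the way, the symbol is +1.

1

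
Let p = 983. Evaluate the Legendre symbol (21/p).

Euler's criterion: (21/983) ≡ 21^491 (mod 983).
21^2 ≡ 441 (mod 983)
21^4 ≡ 830 (mod 983)
21^8 ≡ 800 (mod 983)
21^16 ≡ 67 (mod 983)
21^32 ≡ 557 (mod 983)
21^64 ≡ 604 (mod 983)
21^128 ≡ 123 (mod 983)
21^256 ≡ 384 (mod 983)
21^491 = 21^(256+128+64+32+8+2+1) ≡ 1 (mod 983).
Result is 1, so (21/983) = 1.

1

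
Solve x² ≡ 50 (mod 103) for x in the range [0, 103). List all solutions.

Since 103 ≡ 3 (mod 4), a square root of 50 is 50^((103+1)/4) = 50^26 mod 103.
Repeated squaring: 50^2≡28, 50^4≡63, 50^8≡55, 50^16≡38 (mod 103).
50^26 = 50^(16+8+2) ≡ 16 (mod 103).
Check: 16² = 256 ≡ 50 (mod 103). The two roots are 16 and 87.

16, 87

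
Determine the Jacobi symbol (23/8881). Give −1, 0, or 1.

Reciprocity: 23 ≡ 3 and 8881 ≡ 1 (mod 4), so (23/8881) = +(8881/23).
Reduce top mod 23: now compute (3/23).
Reciprocity: 3 ≡ 3 and 23 ≡ 3 (mod 4), so (3/23) = −(23/3).
Reduce top mod 3: now compute (2/3).
Pull out 2: since 3 ≡ 3 (mod 8), (2/3) = -1.
Reached (1/3) = 1. Collecting the sign flips along the way, the symbol is +1.

1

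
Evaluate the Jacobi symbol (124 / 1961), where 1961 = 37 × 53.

Pull out 2^2: since 1961 ≡ 1 (mod 8), (2/1961) = +1, so (2/1961)^2 = +1.
Reciprocity: 31 ≡ 3 and 1961 ≡ 1 (mod 4), so (31/1961) = +(1961/31).
Reduce top mod 31: now compute (8/31).
Pull out 2^3: since 31 ≡ 7 (mod 8), (2/31) = +1, so (2/31)^3 = +1.
Reached (1/31) = 1. Collecting the sign flips along the way, the symbol is +1.

1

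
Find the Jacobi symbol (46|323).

1

Pull out 2: since 323 ≡ 3 (mod 8), (2/323) = -1.
Reciprocity: 23 ≡ 3 and 323 ≡ 3 (mod 4), so (23/323) = −(323/23).
Reduce top mod 23: now compute (1/23).
Reached (1/23) = 1. Collecting the sign flips along the way, the symbol is +1.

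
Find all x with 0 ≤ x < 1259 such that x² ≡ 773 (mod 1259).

Since 1259 ≡ 3 (mod 4), a square root of 773 is 773^((1259+1)/4) = 773^315 mod 1259.
Repeated squaring: 773^2≡763, 773^4≡511, 773^8≡508, 773^16≡1228, 773^32≡961, 773^64≡674, 773^128≡1036, 773^256≡628 (mod 1259).
773^315 = 773^(256+32+16+8+2+1) ≡ 237 (mod 1259).
Check: 237² = 56169 ≡ 773 (mod 1259). The two roots are 237 and 1022.

237, 1022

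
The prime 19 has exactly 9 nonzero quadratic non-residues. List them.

2,3,8,10,12,13,14,15,18

Square k = 1,…,9 (k and 19−k give the same square):
1²=1, 2²=4, 3²=9, 4²=16, 5²≡6, 6²≡17, 7²≡11, 8²≡7, 9²≡5 (mod 19).
The residues are {1, 4, 5, 6, 7, 9, 11, 16, 17}; the non-residues are the remaining 9 nonzero classes.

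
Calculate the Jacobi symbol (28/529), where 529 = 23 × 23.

1

Pull out 2^2: since 529 ≡ 1 (mod 8), (2/529) = +1, so (2/529)^2 = +1.
Reciprocity: 7 ≡ 3 and 529 ≡ 1 (mod 4), so (7/529) = +(529/7).
Reduce top mod 7: now compute (4/7).
Pull out 2^2: since 7 ≡ 7 (mod 8), (2/7) = +1, so (2/7)^2 = +1.
Reached (1/7) = 1. Collecting the sign flips along the way, the symbol is +1.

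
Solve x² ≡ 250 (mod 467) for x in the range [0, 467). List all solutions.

Since 467 ≡ 3 (mod 4), a square root of 250 is 250^((467+1)/4) = 250^117 mod 467.
Repeated squaring: 250^2≡389, 250^4≡13, 250^8≡169, 250^16≡74, 250^32≡339, 250^64≡39 (mod 467).
250^117 = 250^(64+32+16+4+1) ≡ 209 (mod 467).
Check: 209² = 43681 ≡ 250 (mod 467). The two roots are 209 and 258.

209, 258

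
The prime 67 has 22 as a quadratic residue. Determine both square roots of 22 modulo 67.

25, 42

Since 67 ≡ 3 (mod 4), a square root of 22 is 22^((67+1)/4) = 22^17 mod 67.
Repeated squaring: 22^2≡15, 22^4≡24, 22^8≡40, 22^16≡59 (mod 67).
22^17 = 22^(16+1) ≡ 25 (mod 67).
Check: 25² = 625 ≡ 22 (mod 67). The two roots are 25 and 42.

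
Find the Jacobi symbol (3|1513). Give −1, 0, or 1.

1

Reciprocity: 3 ≡ 3 and 1513 ≡ 1 (mod 4), so (3/1513) = +(1513/3).
Reduce top mod 3: now compute (1/3).
Reached (1/3) = 1. Collecting the sign flips along the way, the symbol is +1.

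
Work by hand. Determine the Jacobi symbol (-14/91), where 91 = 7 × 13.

First reduce: -14 ≡ 77 (mod 91).
Reciprocity: 77 ≡ 1 and 91 ≡ 3 (mod 4), so (77/91) = +(91/77).
Reduce top mod 77: now compute (14/77).
Pull out 2: since 77 ≡ 5 (mod 8), (2/77) = -1.
Reciprocity: 7 ≡ 3 and 77 ≡ 1 (mod 4), so (7/77) = +(77/7).
Reduce top mod 7: now compute (0/7).
Top reduces to 0: gcd > 1, so the symbol is 0.

0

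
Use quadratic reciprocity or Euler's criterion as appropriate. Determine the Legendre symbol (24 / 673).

Pull out 2^3: since 673 ≡ 1 (mod 8), (2/673) = +1, so (2/673)^3 = +1.
Reciprocity: 3 ≡ 3 and 673 ≡ 1 (mod 4), so (3/673) = +(673/3).
Reduce top mod 3: now compute (1/3).
Reached (1/3) = 1. Collecting the sign flips along the way, the symbol is +1.

1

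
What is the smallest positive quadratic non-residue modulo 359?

(2/359) = +1, so 2 is a residue.
(3/359) = +1, so 3 is a residue.
(4/359) = +1, so 4 is a residue.
(5/359) = +1, so 5 is a residue.
(6/359) = +1, so 6 is a residue.
(7/359) = −1, so 7 is the smallest positive non-residue mod 359.

7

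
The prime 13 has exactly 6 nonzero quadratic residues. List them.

Square k = 1,…,6 (k and 13−k give the same square):
1²=1, 2²=4, 3²=9, 4²≡3, 5²≡12, 6²≡10 (mod 13).
So the quadratic residues mod 13 are {1, 3, 4, 9, 10, 12}.

1 3 4 9 10 12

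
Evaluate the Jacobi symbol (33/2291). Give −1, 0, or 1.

Reciprocity: 33 ≡ 1 and 2291 ≡ 3 (mod 4), so (33/2291) = +(2291/33).
Reduce top mod 33: now compute (14/33).
Pull out 2: since 33 ≡ 1 (mod 8), (2/33) = +1.
Reciprocity: 7 ≡ 3 and 33 ≡ 1 (mod 4), so (7/33) = +(33/7).
Reduce top mod 7: now compute (5/7).
Reciprocity: 5 ≡ 1 and 7 ≡ 3 (mod 4), so (5/7) = +(7/5).
Reduce top mod 5: now compute (2/5).
Pull out 2: since 5 ≡ 5 (mod 8), (2/5) = -1.
Reached (1/5) = 1. Collecting the sign flips along the way, the symbol is -1.

-1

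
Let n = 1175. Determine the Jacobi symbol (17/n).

1

Reciprocity: 17 ≡ 1 and 1175 ≡ 3 (mod 4), so (17/1175) = +(1175/17).
Reduce top mod 17: now compute (2/17).
Pull out 2: since 17 ≡ 1 (mod 8), (2/17) = +1.
Reached (1/17) = 1. Collecting the sign flips along the way, the symbol is +1.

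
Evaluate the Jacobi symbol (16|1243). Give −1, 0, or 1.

Pull out 2^4: since 1243 ≡ 3 (mod 8), (2/1243) = -1, so (2/1243)^4 = +1.
Reached (1/1243) = 1. Collecting the sign flips along the way, the symbol is +1.

1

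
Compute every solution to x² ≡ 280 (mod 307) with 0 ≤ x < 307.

105, 202

Since 307 ≡ 3 (mod 4), a square root of 280 is 280^((307+1)/4) = 280^77 mod 307.
Repeated squaring: 280^2≡115, 280^4≡24, 280^8≡269, 280^16≡216, 280^32≡299, 280^64≡64 (mod 307).
280^77 = 280^(64+8+4+1) ≡ 105 (mod 307).
Check: 105² = 11025 ≡ 280 (mod 307). The two roots are 105 and 202.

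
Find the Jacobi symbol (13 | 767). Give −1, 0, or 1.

0

Reciprocity: 13 ≡ 1 and 767 ≡ 3 (mod 4), so (13/767) = +(767/13).
Reduce top mod 13: now compute (0/13).
Top reduces to 0: gcd > 1, so the symbol is 0.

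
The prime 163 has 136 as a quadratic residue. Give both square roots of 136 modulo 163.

25, 138

Since 163 ≡ 3 (mod 4), a square root of 136 is 136^((163+1)/4) = 136^41 mod 163.
Repeated squaring: 136^2≡77, 136^4≡61, 136^8≡135, 136^16≡132, 136^32≡146 (mod 163).
136^41 = 136^(32+8+1) ≡ 25 (mod 163).
Check: 25² = 625 ≡ 136 (mod 163). The two roots are 25 and 138.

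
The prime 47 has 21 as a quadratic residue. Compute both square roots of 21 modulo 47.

Since 47 ≡ 3 (mod 4), a square root of 21 is 21^((47+1)/4) = 21^12 mod 47.
Repeated squaring: 21^2≡18, 21^4≡42, 21^8≡25 (mod 47).
21^12 = 21^(8+4) ≡ 16 (mod 47).
Check: 16² = 256 ≡ 21 (mod 47). The two roots are 16 and 31.

16, 31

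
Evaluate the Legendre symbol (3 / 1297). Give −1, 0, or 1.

Reciprocity: 3 ≡ 3 and 1297 ≡ 1 (mod 4), so (3/1297) = +(1297/3).
Reduce top mod 3: now compute (1/3).
Reached (1/3) = 1. Collecting the sign flips along the way, the symbol is +1.

1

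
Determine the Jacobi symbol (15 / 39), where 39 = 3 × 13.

Reciprocity: 15 ≡ 3 and 39 ≡ 3 (mod 4), so (15/39) = −(39/15).
Reduce top mod 15: now compute (9/15).
Reciprocity: 9 ≡ 1 and 15 ≡ 3 (mod 4), so (9/15) = +(15/9).
Reduce top mod 9: now compute (6/9).
Pull out 2: since 9 ≡ 1 (mod 8), (2/9) = +1.
Reciprocity: 3 ≡ 3 and 9 ≡ 1 (mod 4), so (3/9) = +(9/3).
Reduce top mod 3: now compute (0/3).
Top reduces to 0: gcd > 1, so the symbol is 0.

0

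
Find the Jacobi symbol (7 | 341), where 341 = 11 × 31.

-1

Reciprocity: 7 ≡ 3 and 341 ≡ 1 (mod 4), so (7/341) = +(341/7).
Reduce top mod 7: now compute (5/7).
Reciprocity: 5 ≡ 1 and 7 ≡ 3 (mod 4), so (5/7) = +(7/5).
Reduce top mod 5: now compute (2/5).
Pull out 2: since 5 ≡ 5 (mod 8), (2/5) = -1.
Reached (1/5) = 1. Collecting the sign flips along the way, the symbol is -1.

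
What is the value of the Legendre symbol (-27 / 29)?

-1

Euler's criterion: (-27/29) ≡ 2^14 (mod 29).
2^2 ≡ 4 (mod 29)
2^4 ≡ 16 (mod 29)
2^8 ≡ 24 (mod 29)
2^14 = 2^(8+4+2) ≡ 28 (mod 29).
Result is 28 ≡ −1, so (-27/29) = −1.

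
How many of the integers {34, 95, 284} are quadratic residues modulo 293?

2

(34/293) = -1 → non-residue.
(95/293) = +1 → QR.
(284/293) = +1 → QR.
Total quadratic residues among the 3: 2.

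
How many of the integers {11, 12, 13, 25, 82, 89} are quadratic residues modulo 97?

4

(11/97) = +1 → QR.
(12/97) = +1 → QR.
(13/97) = -1 → non-residue.
(25/97) = +1 → QR.
(82/97) = -1 → non-residue.
(89/97) = +1 → QR.
Total quadratic residues among the 6: 4.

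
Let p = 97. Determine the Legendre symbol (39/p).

Euler's criterion: (39/97) ≡ 39^48 (mod 97).
39^2 ≡ 66 (mod 97)
39^4 ≡ 88 (mod 97)
39^8 ≡ 81 (mod 97)
39^16 ≡ 62 (mod 97)
39^32 ≡ 61 (mod 97)
39^48 = 39^(32+16) ≡ 96 (mod 97).
Result is 96 ≡ −1, so (39/97) = −1.

-1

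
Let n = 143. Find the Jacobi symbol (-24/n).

-1

First reduce: -24 ≡ 119 (mod 143).
Reciprocity: 119 ≡ 3 and 143 ≡ 3 (mod 4), so (119/143) = −(143/119).
Reduce top mod 119: now compute (24/119).
Pull out 2^3: since 119 ≡ 7 (mod 8), (2/119) = +1, so (2/119)^3 = +1.
Reciprocity: 3 ≡ 3 and 119 ≡ 3 (mod 4), so (3/119) = −(119/3).
Reduce top mod 3: now compute (2/3).
Pull out 2: since 3 ≡ 3 (mod 8), (2/3) = -1.
Reached (1/3) = 1. Collecting the sign flips along the way, the symbol is -1.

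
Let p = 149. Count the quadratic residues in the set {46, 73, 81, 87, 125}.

4

(46/149) = +1 → QR.
(73/149) = +1 → QR.
(81/149) = +1 → QR.
(87/149) = -1 → non-residue.
(125/149) = +1 → QR.
Total quadratic residues among the 5: 4.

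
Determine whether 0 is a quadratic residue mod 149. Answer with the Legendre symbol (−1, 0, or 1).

Top reduces to 0: gcd > 1, so the symbol is 0.

0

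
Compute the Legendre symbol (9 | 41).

1

Reciprocity: 9 ≡ 1 and 41 ≡ 1 (mod 4), so (9/41) = +(41/9).
Reduce top mod 9: now compute (5/9).
Reciprocity: 5 ≡ 1 and 9 ≡ 1 (mod 4), so (5/9) = +(9/5).
Reduce top mod 5: now compute (4/5).
Pull out 2^2: since 5 ≡ 5 (mod 8), (2/5) = -1, so (2/5)^2 = +1.
Reached (1/5) = 1. Collecting the sign flips along the way, the symbol is +1.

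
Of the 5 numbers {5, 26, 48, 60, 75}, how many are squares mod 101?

1

(5/101) = +1 → QR.
(26/101) = -1 → non-residue.
(48/101) = -1 → non-residue.
(60/101) = -1 → non-residue.
(75/101) = -1 → non-residue.
Total quadratic residues among the 5: 1.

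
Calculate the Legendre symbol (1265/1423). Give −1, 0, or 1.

Reciprocity: 1265 ≡ 1 and 1423 ≡ 3 (mod 4), so (1265/1423) = +(1423/1265).
Reduce top mod 1265: now compute (158/1265).
Pull out 2: since 1265 ≡ 1 (mod 8), (2/1265) = +1.
Reciprocity: 79 ≡ 3 and 1265 ≡ 1 (mod 4), so (79/1265) = +(1265/79).
Reduce top mod 79: now compute (1/79).
Reached (1/79) = 1. Collecting the sign flips along the way, the symbol is +1.

1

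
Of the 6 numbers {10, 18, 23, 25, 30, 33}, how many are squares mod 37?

(10/37) = +1 → QR.
(18/37) = -1 → non-residue.
(23/37) = -1 → non-residue.
(25/37) = +1 → QR.
(30/37) = +1 → QR.
(33/37) = +1 → QR.
Total quadratic residues among the 6: 4.

4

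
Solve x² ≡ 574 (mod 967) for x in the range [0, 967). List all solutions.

172, 795

Since 967 ≡ 3 (mod 4), a square root of 574 is 574^((967+1)/4) = 574^242 mod 967.
Repeated squaring: 574^2≡696, 574^4≡916, 574^8≡667, 574^16≡69, 574^32≡893, 574^64≡641, 574^128≡873 (mod 967).
574^242 = 574^(128+64+32+16+2) ≡ 795 (mod 967).
Check: 795² = 632025 ≡ 574 (mod 967). The two roots are 172 and 795.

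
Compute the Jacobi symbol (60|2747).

Pull out 2^2: since 2747 ≡ 3 (mod 8), (2/2747) = -1, so (2/2747)^2 = +1.
Reciprocity: 15 ≡ 3 and 2747 ≡ 3 (mod 4), so (15/2747) = −(2747/15).
Reduce top mod 15: now compute (2/15).
Pull out 2: since 15 ≡ 7 (mod 8), (2/15) = +1.
Reached (1/15) = 1. Collecting the sign flips along the way, the symbol is -1.

-1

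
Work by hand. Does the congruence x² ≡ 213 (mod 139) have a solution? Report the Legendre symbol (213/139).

Euler's criterion: (213/139) ≡ 74^69 (mod 139).
74^2 ≡ 55 (mod 139)
74^4 ≡ 106 (mod 139)
74^8 ≡ 116 (mod 139)
74^16 ≡ 112 (mod 139)
74^32 ≡ 34 (mod 139)
74^64 ≡ 44 (mod 139)
74^69 = 74^(64+4+1) ≡ 138 (mod 139).
Result is 138 ≡ −1, so (213/139) = −1.

-1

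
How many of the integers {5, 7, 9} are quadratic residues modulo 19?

3

(5/19) = +1 → QR.
(7/19) = +1 → QR.
(9/19) = +1 → QR.
Total quadratic residues among the 3: 3.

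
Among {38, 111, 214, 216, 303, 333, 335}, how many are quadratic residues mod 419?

3

(38/419) = +1 → QR.
(111/419) = +1 → QR.
(214/419) = -1 → non-residue.
(216/419) = -1 → non-residue.
(303/419) = -1 → non-residue.
(333/419) = +1 → QR.
(335/419) = -1 → non-residue.
Total quadratic residues among the 7: 3.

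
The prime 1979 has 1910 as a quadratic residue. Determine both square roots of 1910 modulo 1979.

747, 1232

Since 1979 ≡ 3 (mod 4), a square root of 1910 is 1910^((1979+1)/4) = 1910^495 mod 1979.
Repeated squaring: 1910^2≡803, 1910^4≡1634, 1910^8≡285, 1910^16≡86, 1910^32≡1459, 1910^64≡1256, 1910^128≡273, 1910^256≡1306 (mod 1979).
1910^495 = 1910^(256+128+64+32+8+4+2+1) ≡ 1232 (mod 1979).
Check: 1232² = 1517824 ≡ 1910 (mod 1979). The two roots are 747 and 1232.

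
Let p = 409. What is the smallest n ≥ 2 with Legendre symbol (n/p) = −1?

(2/409) = +1, so 2 is a residue.
(3/409) = +1, so 3 is a residue.
(4/409) = +1, so 4 is a residue.
(5/409) = +1, so 5 is a residue.
(6/409) = +1, so 6 is a residue.
(7/409) = −1, so 7 is the smallest positive non-residue mod 409.

7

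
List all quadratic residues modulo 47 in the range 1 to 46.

1, 2, 3, 4, 6, 7, 8, 9, 12, 14, 16, 17, 18, 21, 24, 25, 27, 28, 32, 34, 36, 37, 42

Square k = 1,…,23 (k and 47−k give the same square):
1²=1, 2²=4, 3²=9, 4²=16, 5²=25, 6²=36, 7²≡2, 8²≡17, 9²≡34, 10²≡6, 11²≡27, 12²≡3, 13²≡28, 14²≡8, 15²≡37, 16²≡21, 17²≡7, 18²≡42, 19²≡32, 20²≡24, 21²≡18, 22²≡14, 23²≡12 (mod 47).
So the quadratic residues mod 47 are {1, 2, 3, 4, 6, 7, 8, 9, 12, 14, 16, 17, 18, 21, 24, 25, 27, 28, 32, 34, 36, 37, 42}.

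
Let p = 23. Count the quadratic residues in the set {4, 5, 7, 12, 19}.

(4/23) = +1 → QR.
(5/23) = -1 → non-residue.
(7/23) = -1 → non-residue.
(12/23) = +1 → QR.
(19/23) = -1 → non-residue.
Total quadratic residues among the 5: 2.

2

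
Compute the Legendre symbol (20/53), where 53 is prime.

Pull out 2^2: since 53 ≡ 5 (mod 8), (2/53) = -1, so (2/53)^2 = +1.
Reciprocity: 5 ≡ 1 and 53 ≡ 1 (mod 4), so (5/53) = +(53/5).
Reduce top mod 5: now compute (3/5).
Reciprocity: 3 ≡ 3 and 5 ≡ 1 (mod 4), so (3/5) = +(5/3).
Reduce top mod 3: now compute (2/3).
Pull out 2: since 3 ≡ 3 (mod 8), (2/3) = -1.
Reached (1/3) = 1. Collecting the sign flips along the way, the symbol is -1.

-1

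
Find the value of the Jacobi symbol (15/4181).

-1

Reciprocity: 15 ≡ 3 and 4181 ≡ 1 (mod 4), so (15/4181) = +(4181/15).
Reduce top mod 15: now compute (11/15).
Reciprocity: 11 ≡ 3 and 15 ≡ 3 (mod 4), so (11/15) = −(15/11).
Reduce top mod 11: now compute (4/11).
Pull out 2^2: since 11 ≡ 3 (mod 8), (2/11) = -1, so (2/11)^2 = +1.
Reached (1/11) = 1. Collecting the sign flips along the way, the symbol is -1.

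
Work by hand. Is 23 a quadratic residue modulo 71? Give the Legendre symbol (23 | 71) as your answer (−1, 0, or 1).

Euler's criterion: (23/71) ≡ 23^35 (mod 71).
23^2 ≡ 32 (mod 71)
23^4 ≡ 30 (mod 71)
23^8 ≡ 48 (mod 71)
23^16 ≡ 32 (mod 71)
23^32 ≡ 30 (mod 71)
23^35 = 23^(32+2+1) ≡ 70 (mod 71).
Result is 70 ≡ −1, so (23/71) = −1.

-1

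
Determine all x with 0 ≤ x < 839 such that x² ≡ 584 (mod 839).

Since 839 ≡ 3 (mod 4), a square root of 584 is 584^((839+1)/4) = 584^210 mod 839.
Repeated squaring: 584^2≡422, 584^4≡216, 584^8≡511, 584^16≡192, 584^32≡787, 584^64≡187, 584^128≡570 (mod 839).
584^210 = 584^(128+64+16+2) ≡ 141 (mod 839).
Check: 141² = 19881 ≡ 584 (mod 839). The two roots are 141 and 698.

141, 698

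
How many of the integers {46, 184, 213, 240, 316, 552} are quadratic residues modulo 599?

2

(46/599) = -1 → non-residue.
(184/599) = -1 → non-residue.
(213/599) = +1 → QR.
(240/599) = +1 → QR.
(316/599) = -1 → non-residue.
(552/599) = -1 → non-residue.
Total quadratic residues among the 6: 2.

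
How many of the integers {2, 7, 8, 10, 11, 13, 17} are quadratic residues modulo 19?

3

(2/19) = -1 → non-residue.
(7/19) = +1 → QR.
(8/19) = -1 → non-residue.
(10/19) = -1 → non-residue.
(11/19) = +1 → QR.
(13/19) = -1 → non-residue.
(17/19) = +1 → QR.
Total quadratic residues among the 7: 3.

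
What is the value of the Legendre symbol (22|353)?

1

Pull out 2: since 353 ≡ 1 (mod 8), (2/353) = +1.
Reciprocity: 11 ≡ 3 and 353 ≡ 1 (mod 4), so (11/353) = +(353/11).
Reduce top mod 11: now compute (1/11).
Reached (1/11) = 1. Collecting the sign flips along the way, the symbol is +1.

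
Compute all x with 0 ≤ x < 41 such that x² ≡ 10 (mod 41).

16, 25

41 ≡ 1 (mod 4), so we find a root by search.
Trying successive values, 16² = 256 ≡ 10 (mod 41). The other root is 41 − 16 = 25.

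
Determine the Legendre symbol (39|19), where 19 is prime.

Euler's criterion: (39/19) ≡ 1^9 (mod 19).
1^2 ≡ 1 (mod 19)
1^4 ≡ 1 (mod 19)
1^8 ≡ 1 (mod 19)
1^9 = 1^(8+1) ≡ 1 (mod 19).
Result is 1, so (39/19) = 1.

1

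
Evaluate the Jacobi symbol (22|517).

0

Pull out 2: since 517 ≡ 5 (mod 8), (2/517) = -1.
Reciprocity: 11 ≡ 3 and 517 ≡ 1 (mod 4), so (11/517) = +(517/11).
Reduce top mod 11: now compute (0/11).
Top reduces to 0: gcd > 1, so the symbol is 0.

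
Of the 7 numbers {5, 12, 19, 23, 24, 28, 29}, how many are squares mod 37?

2

(5/37) = -1 → non-residue.
(12/37) = +1 → QR.
(19/37) = -1 → non-residue.
(23/37) = -1 → non-residue.
(24/37) = -1 → non-residue.
(28/37) = +1 → QR.
(29/37) = -1 → non-residue.
Total quadratic residues among the 7: 2.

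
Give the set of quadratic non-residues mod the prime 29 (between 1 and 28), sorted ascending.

2,3,8,10,11,12,14,15,17,18,19,21,26,27

Square k = 1,…,14 (k and 29−k give the same square):
1²=1, 2²=4, 3²=9, 4²=16, 5²=25, 6²≡7, 7²≡20, 8²≡6, 9²≡23, 10²≡13, 11²≡5, 12²≡28, 13²≡24, 14²≡22 (mod 29).
The residues are {1, 4, 5, 6, 7, 9, 13, 16, 20, 22, 23, 24, 25, 28}; the non-residues are the remaining 14 nonzero classes.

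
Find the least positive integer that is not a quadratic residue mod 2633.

3

(2/2633) = +1, so 2 is a residue.
(3/2633) = −1, so 3 is the smallest positive non-residue mod 2633.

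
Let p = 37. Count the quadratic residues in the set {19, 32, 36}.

(19/37) = -1 → non-residue.
(32/37) = -1 → non-residue.
(36/37) = +1 → QR.
Total quadratic residues among the 3: 1.

1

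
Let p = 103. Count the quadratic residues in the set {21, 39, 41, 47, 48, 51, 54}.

(21/103) = -1 → non-residue.
(39/103) = -1 → non-residue.
(41/103) = +1 → QR.
(47/103) = -1 → non-residue.
(48/103) = -1 → non-residue.
(51/103) = -1 → non-residue.
(54/103) = -1 → non-residue.
Total quadratic residues among the 7: 1.

1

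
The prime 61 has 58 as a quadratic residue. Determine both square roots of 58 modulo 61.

27, 34

61 ≡ 1 (mod 4), so we find a root by search.
Trying successive values, 27² = 729 ≡ 58 (mod 61). The other root is 61 − 27 = 34.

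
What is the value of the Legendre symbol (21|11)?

-1

Euler's criterion: (21/11) ≡ 10^5 (mod 11).
10^2 ≡ 1 (mod 11)
10^4 ≡ 1 (mod 11)
10^5 = 10^(4+1) ≡ 10 (mod 11).
Result is 10 ≡ −1, so (21/11) = −1.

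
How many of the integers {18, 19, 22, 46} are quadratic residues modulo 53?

1

(18/53) = -1 → non-residue.
(19/53) = -1 → non-residue.
(22/53) = -1 → non-residue.
(46/53) = +1 → QR.
Total quadratic residues among the 4: 1.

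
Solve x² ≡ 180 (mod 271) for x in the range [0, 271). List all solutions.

73, 198

Since 271 ≡ 3 (mod 4), a square root of 180 is 180^((271+1)/4) = 180^68 mod 271.
Repeated squaring: 180^2≡151, 180^4≡37, 180^8≡14, 180^16≡196, 180^32≡205, 180^64≡20 (mod 271).
180^68 = 180^(64+4) ≡ 198 (mod 271).
Check: 198² = 39204 ≡ 180 (mod 271). The two roots are 73 and 198.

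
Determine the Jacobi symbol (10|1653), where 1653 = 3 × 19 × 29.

Pull out 2: since 1653 ≡ 5 (mod 8), (2/1653) = -1.
Reciprocity: 5 ≡ 1 and 1653 ≡ 1 (mod 4), so (5/1653) = +(1653/5).
Reduce top mod 5: now compute (3/5).
Reciprocity: 3 ≡ 3 and 5 ≡ 1 (mod 4), so (3/5) = +(5/3).
Reduce top mod 3: now compute (2/3).
Pull out 2: since 3 ≡ 3 (mod 8), (2/3) = -1.
Reached (1/3) = 1. Collecting the sign flips along the way, the symbol is +1.

1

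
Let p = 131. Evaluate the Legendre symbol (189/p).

1

First reduce: 189 ≡ 58 (mod 131).
Pull out 2: since 131 ≡ 3 (mod 8), (2/131) = -1.
Reciprocity: 29 ≡ 1 and 131 ≡ 3 (mod 4), so (29/131) = +(131/29).
Reduce top mod 29: now compute (15/29).
Reciprocity: 15 ≡ 3 and 29 ≡ 1 (mod 4), so (15/29) = +(29/15).
Reduce top mod 15: now compute (14/15).
Pull out 2: since 15 ≡ 7 (mod 8), (2/15) = +1.
Reciprocity: 7 ≡ 3 and 15 ≡ 3 (mod 4), so (7/15) = −(15/7).
Reduce top mod 7: now compute (1/7).
Reached (1/7) = 1. Collecting the sign flips along the way, the symbol is +1.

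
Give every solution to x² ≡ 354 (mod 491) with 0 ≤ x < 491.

Since 491 ≡ 3 (mod 4), a square root of 354 is 354^((491+1)/4) = 354^123 mod 491.
Repeated squaring: 354^2≡111, 354^4≡46, 354^8≡152, 354^16≡27, 354^32≡238, 354^64≡179 (mod 491).
354^123 = 354^(64+32+16+8+2+1) ≡ 438 (mod 491).
Check: 438² = 191844 ≡ 354 (mod 491). The two roots are 53 and 438.

53, 438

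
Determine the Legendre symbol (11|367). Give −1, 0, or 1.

Reciprocity: 11 ≡ 3 and 367 ≡ 3 (mod 4), so (11/367) = −(367/11).
Reduce top mod 11: now compute (4/11).
Pull out 2^2: since 11 ≡ 3 (mod 8), (2/11) = -1, so (2/11)^2 = +1.
Reached (1/11) = 1. Collecting the sign flips along the way, the symbol is -1.

-1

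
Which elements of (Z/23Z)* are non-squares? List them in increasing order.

Square k = 1,…,11 (k and 23−k give the same square):
1²=1, 2²=4, 3²=9, 4²=16, 5²≡2, 6²≡13, 7²≡3, 8²≡18, 9²≡12, 10²≡8, 11²≡6 (mod 23).
The residues are {1, 2, 3, 4, 6, 8, 9, 12, 13, 16, 18}; the non-residues are the remaining 11 nonzero classes.

5,7,10,11,14,15,17,19,20,21,22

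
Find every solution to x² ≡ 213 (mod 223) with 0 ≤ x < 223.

92, 131

Since 223 ≡ 3 (mod 4), a square root of 213 is 213^((223+1)/4) = 213^56 mod 223.
Repeated squaring: 213^2≡100, 213^4≡188, 213^8≡110, 213^16≡58, 213^32≡19 (mod 223).
213^56 = 213^(32+16+8) ≡ 131 (mod 223).
Check: 131² = 17161 ≡ 213 (mod 223). The two roots are 92 and 131.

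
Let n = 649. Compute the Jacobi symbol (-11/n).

First reduce: -11 ≡ 638 (mod 649).
Pull out 2: since 649 ≡ 1 (mod 8), (2/649) = +1.
Reciprocity: 319 ≡ 3 and 649 ≡ 1 (mod 4), so (319/649) = +(649/319).
Reduce top mod 319: now compute (11/319).
Reciprocity: 11 ≡ 3 and 319 ≡ 3 (mod 4), so (11/319) = −(319/11).
Reduce top mod 11: now compute (0/11).
Top reduces to 0: gcd > 1, so the symbol is 0.

0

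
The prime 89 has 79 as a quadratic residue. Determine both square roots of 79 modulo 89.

41, 48

89 ≡ 1 (mod 4), so we find a root by search.
Trying successive values, 41² = 1681 ≡ 79 (mod 89). The other root is 89 − 41 = 48.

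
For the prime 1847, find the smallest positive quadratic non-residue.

5

(2/1847) = +1, so 2 is a residue.
(3/1847) = +1, so 3 is a residue.
(4/1847) = +1, so 4 is a residue.
(5/1847) = −1, so 5 is the smallest positive non-residue mod 1847.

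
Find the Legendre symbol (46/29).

First reduce: 46 ≡ 17 (mod 29).
Reciprocity: 17 ≡ 1 and 29 ≡ 1 (mod 4), so (17/29) = +(29/17).
Reduce top mod 17: now compute (12/17).
Pull out 2^2: since 17 ≡ 1 (mod 8), (2/17) = +1, so (2/17)^2 = +1.
Reciprocity: 3 ≡ 3 and 17 ≡ 1 (mod 4), so (3/17) = +(17/3).
Reduce top mod 3: now compute (2/3).
Pull out 2: since 3 ≡ 3 (mod 8), (2/3) = -1.
Reached (1/3) = 1. Collecting the sign flips along the way, the symbol is -1.

-1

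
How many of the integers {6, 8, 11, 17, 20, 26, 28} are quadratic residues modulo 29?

3

(6/29) = +1 → QR.
(8/29) = -1 → non-residue.
(11/29) = -1 → non-residue.
(17/29) = -1 → non-residue.
(20/29) = +1 → QR.
(26/29) = -1 → non-residue.
(28/29) = +1 → QR.
Total quadratic residues among the 7: 3.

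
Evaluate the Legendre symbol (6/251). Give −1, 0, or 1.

Pull out 2: since 251 ≡ 3 (mod 8), (2/251) = -1.
Reciprocity: 3 ≡ 3 and 251 ≡ 3 (mod 4), so (3/251) = −(251/3).
Reduce top mod 3: now compute (2/3).
Pull out 2: since 3 ≡ 3 (mod 8), (2/3) = -1.
Reached (1/3) = 1. Collecting the sign flips along the way, the symbol is -1.

-1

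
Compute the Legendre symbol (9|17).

1

Reciprocity: 9 ≡ 1 and 17 ≡ 1 (mod 4), so (9/17) = +(17/9).
Reduce top mod 9: now compute (8/9).
Pull out 2^3: since 9 ≡ 1 (mod 8), (2/9) = +1, so (2/9)^3 = +1.
Reached (1/9) = 1. Collecting the sign flips along the way, the symbol is +1.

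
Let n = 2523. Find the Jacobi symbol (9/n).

0

Reciprocity: 9 ≡ 1 and 2523 ≡ 3 (mod 4), so (9/2523) = +(2523/9).
Reduce top mod 9: now compute (3/9).
Reciprocity: 3 ≡ 3 and 9 ≡ 1 (mod 4), so (3/9) = +(9/3).
Reduce top mod 3: now compute (0/3).
Top reduces to 0: gcd > 1, so the symbol is 0.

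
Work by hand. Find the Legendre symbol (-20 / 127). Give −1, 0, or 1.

First reduce: -20 ≡ 107 (mod 127).
Reciprocity: 107 ≡ 3 and 127 ≡ 3 (mod 4), so (107/127) = −(127/107).
Reduce top mod 107: now compute (20/107).
Pull out 2^2: since 107 ≡ 3 (mod 8), (2/107) = -1, so (2/107)^2 = +1.
Reciprocity: 5 ≡ 1 and 107 ≡ 3 (mod 4), so (5/107) = +(107/5).
Reduce top mod 5: now compute (2/5).
Pull out 2: since 5 ≡ 5 (mod 8), (2/5) = -1.
Reached (1/5) = 1. Collecting the sign flips along the way, the symbol is +1.

1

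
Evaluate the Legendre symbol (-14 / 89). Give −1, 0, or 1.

-1

First reduce: -14 ≡ 75 (mod 89).
Reciprocity: 75 ≡ 3 and 89 ≡ 1 (mod 4), so (75/89) = +(89/75).
Reduce top mod 75: now compute (14/75).
Pull out 2: since 75 ≡ 3 (mod 8), (2/75) = -1.
Reciprocity: 7 ≡ 3 and 75 ≡ 3 (mod 4), so (7/75) = −(75/7).
Reduce top mod 7: now compute (5/7).
Reciprocity: 5 ≡ 1 and 7 ≡ 3 (mod 4), so (5/7) = +(7/5).
Reduce top mod 5: now compute (2/5).
Pull out 2: since 5 ≡ 5 (mod 8), (2/5) = -1.
Reached (1/5) = 1. Collecting the sign flips along the way, the symbol is -1.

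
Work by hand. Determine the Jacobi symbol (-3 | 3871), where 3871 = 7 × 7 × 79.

1

First reduce: -3 ≡ 3868 (mod 3871).
Pull out 2^2: since 3871 ≡ 7 (mod 8), (2/3871) = +1, so (2/3871)^2 = +1.
Reciprocity: 967 ≡ 3 and 3871 ≡ 3 (mod 4), so (967/3871) = −(3871/967).
Reduce top mod 967: now compute (3/967).
Reciprocity: 3 ≡ 3 and 967 ≡ 3 (mod 4), so (3/967) = −(967/3).
Reduce top mod 3: now compute (1/3).
Reached (1/3) = 1. Collecting the sign flips along the way, the symbol is +1.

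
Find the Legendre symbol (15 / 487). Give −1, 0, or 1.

Euler's criterion: (15/487) ≡ 15^243 (mod 487).
15^2 ≡ 225 (mod 487)
15^4 ≡ 464 (mod 487)
15^8 ≡ 42 (mod 487)
15^16 ≡ 303 (mod 487)
15^32 ≡ 253 (mod 487)
15^64 ≡ 212 (mod 487)
15^128 ≡ 140 (mod 487)
15^243 = 15^(128+64+32+16+2+1) ≡ 1 (mod 487).
Result is 1, so (15/487) = 1.

1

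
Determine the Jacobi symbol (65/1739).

1

Reciprocity: 65 ≡ 1 and 1739 ≡ 3 (mod 4), so (65/1739) = +(1739/65).
Reduce top mod 65: now compute (49/65).
Reciprocity: 49 ≡ 1 and 65 ≡ 1 (mod 4), so (49/65) = +(65/49).
Reduce top mod 49: now compute (16/49).
Pull out 2^4: since 49 ≡ 1 (mod 8), (2/49) = +1, so (2/49)^4 = +1.
Reached (1/49) = 1. Collecting the sign flips along the way, the symbol is +1.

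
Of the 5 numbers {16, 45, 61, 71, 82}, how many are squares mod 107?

(16/107) = +1 → QR.
(45/107) = -1 → non-residue.
(61/107) = +1 → QR.
(71/107) = -1 → non-residue.
(82/107) = -1 → non-residue.
Total quadratic residues among the 5: 2.

2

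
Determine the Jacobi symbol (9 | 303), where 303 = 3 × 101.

0

Reciprocity: 9 ≡ 1 and 303 ≡ 3 (mod 4), so (9/303) = +(303/9).
Reduce top mod 9: now compute (6/9).
Pull out 2: since 9 ≡ 1 (mod 8), (2/9) = +1.
Reciprocity: 3 ≡ 3 and 9 ≡ 1 (mod 4), so (3/9) = +(9/3).
Reduce top mod 3: now compute (0/3).
Top reduces to 0: gcd > 1, so the symbol is 0.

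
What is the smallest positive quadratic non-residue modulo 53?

2

(2/53) = −1, so 2 is the smallest positive non-residue mod 53.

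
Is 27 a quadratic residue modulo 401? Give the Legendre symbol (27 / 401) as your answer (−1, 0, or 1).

Reciprocity: 27 ≡ 3 and 401 ≡ 1 (mod 4), so (27/401) = +(401/27).
Reduce top mod 27: now compute (23/27).
Reciprocity: 23 ≡ 3 and 27 ≡ 3 (mod 4), so (23/27) = −(27/23).
Reduce top mod 23: now compute (4/23).
Pull out 2^2: since 23 ≡ 7 (mod 8), (2/23) = +1, so (2/23)^2 = +1.
Reached (1/23) = 1. Collecting the sign flips along the way, the symbol is -1.

-1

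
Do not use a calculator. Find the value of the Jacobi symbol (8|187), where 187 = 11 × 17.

Pull out 2^3: since 187 ≡ 3 (mod 8), (2/187) = -1, so (2/187)^3 = -1.
Reached (1/187) = 1. Collecting the sign flips along the way, the symbol is -1.

-1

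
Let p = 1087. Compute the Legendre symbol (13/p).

-1

Reciprocity: 13 ≡ 1 and 1087 ≡ 3 (mod 4), so (13/1087) = +(1087/13).
Reduce top mod 13: now compute (8/13).
Pull out 2^3: since 13 ≡ 5 (mod 8), (2/13) = -1, so (2/13)^3 = -1.
Reached (1/13) = 1. Collecting the sign flips along the way, the symbol is -1.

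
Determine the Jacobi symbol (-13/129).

1

First reduce: -13 ≡ 116 (mod 129).
Pull out 2^2: since 129 ≡ 1 (mod 8), (2/129) = +1, so (2/129)^2 = +1.
Reciprocity: 29 ≡ 1 and 129 ≡ 1 (mod 4), so (29/129) = +(129/29).
Reduce top mod 29: now compute (13/29).
Reciprocity: 13 ≡ 1 and 29 ≡ 1 (mod 4), so (13/29) = +(29/13).
Reduce top mod 13: now compute (3/13).
Reciprocity: 3 ≡ 3 and 13 ≡ 1 (mod 4), so (3/13) = +(13/3).
Reduce top mod 3: now compute (1/3).
Reached (1/3) = 1. Collecting the sign flips along the way, the symbol is +1.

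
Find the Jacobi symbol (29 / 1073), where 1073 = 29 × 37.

0

Reciprocity: 29 ≡ 1 and 1073 ≡ 1 (mod 4), so (29/1073) = +(1073/29).
Reduce top mod 29: now compute (0/29).
Top reduces to 0: gcd > 1, so the symbol is 0.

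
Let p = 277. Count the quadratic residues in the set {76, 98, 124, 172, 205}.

(76/277) = +1 → QR.
(98/277) = -1 → non-residue.
(124/277) = -1 → non-residue.
(172/277) = -1 → non-residue.
(205/277) = -1 → non-residue.
Total quadratic residues among the 5: 1.

1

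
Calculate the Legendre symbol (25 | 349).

Reciprocity: 25 ≡ 1 and 349 ≡ 1 (mod 4), so (25/349) = +(349/25).
Reduce top mod 25: now compute (24/25).
Pull out 2^3: since 25 ≡ 1 (mod 8), (2/25) = +1, so (2/25)^3 = +1.
Reciprocity: 3 ≡ 3 and 25 ≡ 1 (mod 4), so (3/25) = +(25/3).
Reduce top mod 3: now compute (1/3).
Reached (1/3) = 1. Collecting the sign flips along the way, the symbol is +1.

1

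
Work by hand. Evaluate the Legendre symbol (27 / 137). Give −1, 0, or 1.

Euler's criterion: (27/137) ≡ 27^68 (mod 137).
27^2 ≡ 44 (mod 137)
27^4 ≡ 18 (mod 137)
27^8 ≡ 50 (mod 137)
27^16 ≡ 34 (mod 137)
27^32 ≡ 60 (mod 137)
27^64 ≡ 38 (mod 137)
27^68 = 27^(64+4) ≡ 136 (mod 137).
Result is 136 ≡ −1, so (27/137) = −1.

-1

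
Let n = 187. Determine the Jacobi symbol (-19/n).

1

First reduce: -19 ≡ 168 (mod 187).
Pull out 2^3: since 187 ≡ 3 (mod 8), (2/187) = -1, so (2/187)^3 = -1.
Reciprocity: 21 ≡ 1 and 187 ≡ 3 (mod 4), so (21/187) = +(187/21).
Reduce top mod 21: now compute (19/21).
Reciprocity: 19 ≡ 3 and 21 ≡ 1 (mod 4), so (19/21) = +(21/19).
Reduce top mod 19: now compute (2/19).
Pull out 2: since 19 ≡ 3 (mod 8), (2/19) = -1.
Reached (1/19) = 1. Collecting the sign flips along the way, the symbol is +1.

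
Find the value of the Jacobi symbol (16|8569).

1

Pull out 2^4: since 8569 ≡ 1 (mod 8), (2/8569) = +1, so (2/8569)^4 = +1.
Reached (1/8569) = 1. Collecting the sign flips along the way, the symbol is +1.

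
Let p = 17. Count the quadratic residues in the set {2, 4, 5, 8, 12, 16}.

(2/17) = +1 → QR.
(4/17) = +1 → QR.
(5/17) = -1 → non-residue.
(8/17) = +1 → QR.
(12/17) = -1 → non-residue.
(16/17) = +1 → QR.
Total quadratic residues among the 6: 4.

4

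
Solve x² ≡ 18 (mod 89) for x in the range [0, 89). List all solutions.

89 ≡ 1 (mod 4), so we find a root by search.
Trying successive values, 14² = 196 ≡ 18 (mod 89). The other root is 89 − 14 = 75.

14, 75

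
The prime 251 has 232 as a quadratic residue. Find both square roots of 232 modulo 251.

105, 146

Since 251 ≡ 3 (mod 4), a square root of 232 is 232^((251+1)/4) = 232^63 mod 251.
Repeated squaring: 232^2≡110, 232^4≡52, 232^8≡194, 232^16≡237, 232^32≡196 (mod 251).
232^63 = 232^(32+16+8+4+2+1) ≡ 105 (mod 251).
Check: 105² = 11025 ≡ 232 (mod 251). The two roots are 105 and 146.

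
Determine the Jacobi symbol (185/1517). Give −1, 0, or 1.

Reciprocity: 185 ≡ 1 and 1517 ≡ 1 (mod 4), so (185/1517) = +(1517/185).
Reduce top mod 185: now compute (37/185).
Reciprocity: 37 ≡ 1 and 185 ≡ 1 (mod 4), so (37/185) = +(185/37).
Reduce top mod 37: now compute (0/37).
Top reduces to 0: gcd > 1, so the symbol is 0.

0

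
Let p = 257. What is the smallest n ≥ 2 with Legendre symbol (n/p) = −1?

(2/257) = +1, so 2 is a residue.
(3/257) = −1, so 3 is the smallest positive non-residue mod 257.

3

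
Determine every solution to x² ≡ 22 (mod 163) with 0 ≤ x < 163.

Since 163 ≡ 3 (mod 4), a square root of 22 is 22^((163+1)/4) = 22^41 mod 163.
Repeated squaring: 22^2≡158, 22^4≡25, 22^8≡136, 22^16≡77, 22^32≡61 (mod 163).
22^41 = 22^(32+8+1) ≡ 115 (mod 163).
Check: 115² = 13225 ≡ 22 (mod 163). The two roots are 48 and 115.

48, 115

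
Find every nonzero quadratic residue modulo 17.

1,2,4,8,9,13,15,16

Square k = 1,…,8 (k and 17−k give the same square):
1²=1, 2²=4, 3²=9, 4²=16, 5²≡8, 6²≡2, 7²≡15, 8²≡13 (mod 17).
So the quadratic residues mod 17 are {1, 2, 4, 8, 9, 13, 15, 16}.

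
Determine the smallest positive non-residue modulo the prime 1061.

(2/1061) = −1, so 2 is the smallest positive non-residue mod 1061.

2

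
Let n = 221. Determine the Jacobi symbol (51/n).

0

Reciprocity: 51 ≡ 3 and 221 ≡ 1 (mod 4), so (51/221) = +(221/51).
Reduce top mod 51: now compute (17/51).
Reciprocity: 17 ≡ 1 and 51 ≡ 3 (mod 4), so (17/51) = +(51/17).
Reduce top mod 17: now compute (0/17).
Top reduces to 0: gcd > 1, so the symbol is 0.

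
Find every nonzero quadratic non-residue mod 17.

3, 5, 6, 7, 10, 11, 12, 14

Square k = 1,…,8 (k and 17−k give the same square):
1²=1, 2²=4, 3²=9, 4²=16, 5²≡8, 6²≡2, 7²≡15, 8²≡13 (mod 17).
The residues are {1, 2, 4, 8, 9, 13, 15, 16}; the non-residues are the remaining 8 nonzero classes.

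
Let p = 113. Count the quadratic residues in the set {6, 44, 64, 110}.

(6/113) = -1 → non-residue.
(44/113) = +1 → QR.
(64/113) = +1 → QR.
(110/113) = -1 → non-residue.
Total quadratic residues among the 4: 2.

2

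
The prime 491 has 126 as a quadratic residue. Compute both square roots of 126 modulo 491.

179, 312

Since 491 ≡ 3 (mod 4), a square root of 126 is 126^((491+1)/4) = 126^123 mod 491.
Repeated squaring: 126^2≡164, 126^4≡382, 126^8≡97, 126^16≡80, 126^32≡17, 126^64≡289 (mod 491).
126^123 = 126^(64+32+16+8+2+1) ≡ 179 (mod 491).
Check: 179² = 32041 ≡ 126 (mod 491). The two roots are 179 and 312.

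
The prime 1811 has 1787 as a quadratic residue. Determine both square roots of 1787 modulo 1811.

390, 1421

Since 1811 ≡ 3 (mod 4), a square root of 1787 is 1787^((1811+1)/4) = 1787^453 mod 1811.
Repeated squaring: 1787^2≡576, 1787^4≡363, 1787^8≡1377, 1787^16≡12, 1787^32≡144, 1787^64≡815, 1787^128≡1399, 1787^256≡1321 (mod 1811).
1787^453 = 1787^(256+128+64+4+1) ≡ 1421 (mod 1811).
Check: 1421² = 2019241 ≡ 1787 (mod 1811). The two roots are 390 and 1421.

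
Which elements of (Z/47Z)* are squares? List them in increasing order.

Square k = 1,…,23 (k and 47−k give the same square):
1²=1, 2²=4, 3²=9, 4²=16, 5²=25, 6²=36, 7²≡2, 8²≡17, 9²≡34, 10²≡6, 11²≡27, 12²≡3, 13²≡28, 14²≡8, 15²≡37, 16²≡21, 17²≡7, 18²≡42, 19²≡32, 20²≡24, 21²≡18, 22²≡14, 23²≡12 (mod 47).
So the quadratic residues mod 47 are {1, 2, 3, 4, 6, 7, 8, 9, 12, 14, 16, 17, 18, 21, 24, 25, 27, 28, 32, 34, 36, 37, 42}.

1, 2, 3, 4, 6, 7, 8, 9, 12, 14, 16, 17, 18, 21, 24, 25, 27, 28, 32, 34, 36, 37, 42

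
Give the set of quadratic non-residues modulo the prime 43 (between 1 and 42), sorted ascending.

2 3 5 7 8 12 18 19 20 22 26 27 28 29 30 32 33 34 37 39 42

Square k = 1,…,21 (k and 43−k give the same square):
1²=1, 2²=4, 3²=9, 4²=16, 5²=25, 6²=36, 7²≡6, 8²≡21, 9²≡38, 10²≡14, 11²≡35, 12²≡15, 13²≡40, 14²≡24, 15²≡10, 16²≡41, 17²≡31, 18²≡23, 19²≡17, 20²≡13, 21²≡11 (mod 43).
The residues are {1, 4, 6, 9, 10, 11, 13, 14, 15, 16, 17, 21, 23, 24, 25, 31, 35, 36, 38, 40, 41}; the non-residues are the remaining 21 nonzero classes.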